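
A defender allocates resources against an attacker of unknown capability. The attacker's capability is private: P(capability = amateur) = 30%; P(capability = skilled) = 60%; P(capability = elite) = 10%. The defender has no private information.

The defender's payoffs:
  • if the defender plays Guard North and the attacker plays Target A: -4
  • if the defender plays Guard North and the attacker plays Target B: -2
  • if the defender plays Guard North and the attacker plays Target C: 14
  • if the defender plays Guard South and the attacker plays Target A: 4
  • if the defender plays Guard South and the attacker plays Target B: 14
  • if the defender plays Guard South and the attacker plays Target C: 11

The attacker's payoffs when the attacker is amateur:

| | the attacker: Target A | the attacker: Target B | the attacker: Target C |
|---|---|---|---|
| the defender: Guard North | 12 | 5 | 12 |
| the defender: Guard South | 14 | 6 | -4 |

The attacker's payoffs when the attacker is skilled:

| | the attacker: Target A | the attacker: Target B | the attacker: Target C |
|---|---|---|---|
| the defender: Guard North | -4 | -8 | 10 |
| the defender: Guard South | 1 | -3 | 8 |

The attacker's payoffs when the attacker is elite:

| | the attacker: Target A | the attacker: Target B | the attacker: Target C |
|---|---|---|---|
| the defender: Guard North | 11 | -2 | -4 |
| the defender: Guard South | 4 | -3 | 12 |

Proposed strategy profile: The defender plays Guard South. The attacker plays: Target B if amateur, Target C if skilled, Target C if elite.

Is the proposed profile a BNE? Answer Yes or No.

No

The defender plays Guard South: E[Guard South] = 0.3·(14) + 0.6·(11) + 0.1·(11) = 11.9; E[Guard North] = 9.2. Best-responding. ✓
The attacker (capability amateur), facing Guard South: Target A gives 14, Target B gives 6, Target C gives -4. Proposed Target B is not best — profitable deviation exists. ✗
The attacker (capability skilled), facing Guard South: Target A gives 1, Target B gives -3, Target C gives 8. Proposed Target C is best. ✓
The attacker (capability elite), facing Guard South: Target A gives 4, Target B gives -3, Target C gives 12. Proposed Target C is best. ✓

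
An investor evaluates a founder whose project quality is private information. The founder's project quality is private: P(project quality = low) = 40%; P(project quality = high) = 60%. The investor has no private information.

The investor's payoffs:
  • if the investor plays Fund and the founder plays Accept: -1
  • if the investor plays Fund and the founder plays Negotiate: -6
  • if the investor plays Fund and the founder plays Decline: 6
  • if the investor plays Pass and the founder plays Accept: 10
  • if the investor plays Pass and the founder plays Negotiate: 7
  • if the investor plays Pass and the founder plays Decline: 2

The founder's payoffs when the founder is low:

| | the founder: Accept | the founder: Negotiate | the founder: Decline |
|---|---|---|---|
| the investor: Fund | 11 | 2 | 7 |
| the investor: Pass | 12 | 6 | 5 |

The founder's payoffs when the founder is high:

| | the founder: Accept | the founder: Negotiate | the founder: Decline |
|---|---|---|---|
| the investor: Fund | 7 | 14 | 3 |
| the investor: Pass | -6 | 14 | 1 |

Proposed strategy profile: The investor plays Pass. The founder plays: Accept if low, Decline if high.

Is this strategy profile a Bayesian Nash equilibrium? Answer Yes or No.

The investor plays Pass: E[Pass] = 0.4·(10) + 0.6·(2) = 5.2; E[Fund] = 3.2. Best-responding. ✓
The founder (project quality low), facing Pass: Accept gives 12, Negotiate gives 6, Decline gives 5. Proposed Accept is best. ✓
The founder (project quality high), facing Pass: Accept gives -6, Negotiate gives 14, Decline gives 1. Proposed Decline is not best — profitable deviation exists. ✗

No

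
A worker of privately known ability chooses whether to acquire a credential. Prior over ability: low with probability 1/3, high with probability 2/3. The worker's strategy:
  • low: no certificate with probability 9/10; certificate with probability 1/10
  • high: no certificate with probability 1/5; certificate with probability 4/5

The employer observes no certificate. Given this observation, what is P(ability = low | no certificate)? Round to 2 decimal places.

0.69

Apply Bayes' rule using the sender's strategy as the likelihood.
P(no certificate) = (1/3)·(9/10) + (2/3)·(1/5) = 13/30
P(low | no certificate) = ((1/3)·(9/10)) / (13/30) = (3/10) / (13/30) = 9/13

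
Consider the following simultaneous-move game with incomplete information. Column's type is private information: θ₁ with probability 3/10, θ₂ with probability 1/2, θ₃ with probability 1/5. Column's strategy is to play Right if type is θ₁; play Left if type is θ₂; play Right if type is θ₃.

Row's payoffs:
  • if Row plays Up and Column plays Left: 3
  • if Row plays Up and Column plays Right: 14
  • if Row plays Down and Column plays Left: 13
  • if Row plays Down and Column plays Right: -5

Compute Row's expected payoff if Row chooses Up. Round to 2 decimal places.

8.50

Take the expectation over Column's type, weighting each type's action by its prior probability.
E[Up] = 3/10·14 + 1/2·3 + 1/5·14 = 21/5 + 3/2 + 14/5 = 17/2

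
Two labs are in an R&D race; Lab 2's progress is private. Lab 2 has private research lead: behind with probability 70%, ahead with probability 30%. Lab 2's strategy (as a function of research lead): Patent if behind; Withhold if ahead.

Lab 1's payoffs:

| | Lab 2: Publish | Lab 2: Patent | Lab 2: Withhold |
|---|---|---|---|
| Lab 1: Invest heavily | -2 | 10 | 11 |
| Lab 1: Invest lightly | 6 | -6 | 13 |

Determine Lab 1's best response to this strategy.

Invest heavily

Compute Lab 1's expected payoff for each action, taking the expectation over Lab 2's type.
E[Invest heavily] = 0.7·(10) + 0.3·(11) = 10.3
E[Invest lightly] = 0.7·(-6) + 0.3·(13) = -0.3
Best response: Invest heavily (10.3 is the largest).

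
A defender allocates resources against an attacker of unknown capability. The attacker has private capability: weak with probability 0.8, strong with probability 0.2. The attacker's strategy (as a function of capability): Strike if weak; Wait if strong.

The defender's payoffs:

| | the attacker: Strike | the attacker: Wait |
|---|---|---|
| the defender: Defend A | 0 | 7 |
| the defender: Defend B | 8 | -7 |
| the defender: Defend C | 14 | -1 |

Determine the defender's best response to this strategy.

Compute the defender's expected payoff for each action, taking the expectation over the attacker's type.
E[Defend A] = 0.8·(0) + 0.2·(7) = 1.4
E[Defend B] = 0.8·(8) + 0.2·(-7) = 5
E[Defend C] = 0.8·(14) + 0.2·(-1) = 11
Best response: Defend C (11 is the largest).

Defend C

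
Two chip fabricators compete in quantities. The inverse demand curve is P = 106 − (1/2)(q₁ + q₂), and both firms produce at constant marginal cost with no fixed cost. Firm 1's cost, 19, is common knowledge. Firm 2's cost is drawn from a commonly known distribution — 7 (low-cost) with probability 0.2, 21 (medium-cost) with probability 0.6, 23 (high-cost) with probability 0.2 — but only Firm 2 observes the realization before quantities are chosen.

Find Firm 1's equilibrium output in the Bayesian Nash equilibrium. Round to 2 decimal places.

57.73

Type-c best response for Firm 2: q₂(c) = (106 − c) − q₁/2.
Firm 1 maximizes expected profit; its first-order condition is 106 − q₁ − (1/2)E[q₂] − 19 = 0.
Substituting E[q₂] and solving: E[c₂] = 18.6, so q₁ = (106 − 2·19 + 18.6)/(3/2) = 57.7333.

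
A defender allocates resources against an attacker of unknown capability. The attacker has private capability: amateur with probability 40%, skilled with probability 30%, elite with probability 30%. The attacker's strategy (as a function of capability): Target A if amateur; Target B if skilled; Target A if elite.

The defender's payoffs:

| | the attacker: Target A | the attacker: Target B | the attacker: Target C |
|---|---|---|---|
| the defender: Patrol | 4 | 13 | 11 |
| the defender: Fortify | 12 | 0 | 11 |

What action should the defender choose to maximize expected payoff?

Fortify

Compute the defender's expected payoff for each action, taking the expectation over the attacker's type.
E[Patrol] = 0.4·(4) + 0.3·(13) + 0.3·(4) = 6.7
E[Fortify] = 0.4·(12) + 0.3·(0) + 0.3·(12) = 8.4
Best response: Fortify (8.4 is the largest).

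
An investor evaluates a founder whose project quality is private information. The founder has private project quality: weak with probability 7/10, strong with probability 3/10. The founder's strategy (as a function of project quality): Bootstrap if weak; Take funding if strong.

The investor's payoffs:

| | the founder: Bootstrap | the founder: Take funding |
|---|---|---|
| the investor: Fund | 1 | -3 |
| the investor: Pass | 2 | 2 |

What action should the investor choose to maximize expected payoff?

Pass

E[Fund] = 7/10·(1) + 3/10·(-3) = -1/5
E[Pass] = 7/10·(2) + 3/10·(2) = 2
Best response: Pass (2 is the largest).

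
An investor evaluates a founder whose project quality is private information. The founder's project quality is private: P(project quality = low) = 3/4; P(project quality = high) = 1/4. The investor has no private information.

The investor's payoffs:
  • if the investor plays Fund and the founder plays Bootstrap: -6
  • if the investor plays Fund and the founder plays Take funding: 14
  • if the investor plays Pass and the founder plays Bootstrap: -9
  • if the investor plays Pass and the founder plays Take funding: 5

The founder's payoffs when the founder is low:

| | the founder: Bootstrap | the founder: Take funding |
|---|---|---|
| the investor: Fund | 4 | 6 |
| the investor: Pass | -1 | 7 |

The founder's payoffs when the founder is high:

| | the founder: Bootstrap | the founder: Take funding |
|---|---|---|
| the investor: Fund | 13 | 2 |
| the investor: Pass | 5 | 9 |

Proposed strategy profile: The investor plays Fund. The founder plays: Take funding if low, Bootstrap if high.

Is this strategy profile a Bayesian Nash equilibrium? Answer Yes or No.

The investor plays Fund: E[Fund] = 3/4·(14) + 1/4·(-6) = 9; E[Pass] = 3/2. Best-responding. ✓
The founder (project quality low), facing Fund: Bootstrap gives 4, Take funding gives 6. Proposed Take funding is best. ✓
The founder (project quality high), facing Fund: Bootstrap gives 13, Take funding gives 2. Proposed Bootstrap is best. ✓

Yes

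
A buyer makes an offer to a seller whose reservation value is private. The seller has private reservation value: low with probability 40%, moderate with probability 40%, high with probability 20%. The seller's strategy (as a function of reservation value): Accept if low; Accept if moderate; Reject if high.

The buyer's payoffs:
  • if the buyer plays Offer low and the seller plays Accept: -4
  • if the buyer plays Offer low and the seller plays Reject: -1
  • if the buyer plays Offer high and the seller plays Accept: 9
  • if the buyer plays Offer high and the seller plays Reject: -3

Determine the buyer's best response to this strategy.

Offer high

E[Offer low] = 0.4·(-4) + 0.4·(-4) + 0.2·(-1) = -3.4
E[Offer high] = 0.4·(9) + 0.4·(9) + 0.2·(-3) = 6.6
Best response: Offer high (6.6 is the largest).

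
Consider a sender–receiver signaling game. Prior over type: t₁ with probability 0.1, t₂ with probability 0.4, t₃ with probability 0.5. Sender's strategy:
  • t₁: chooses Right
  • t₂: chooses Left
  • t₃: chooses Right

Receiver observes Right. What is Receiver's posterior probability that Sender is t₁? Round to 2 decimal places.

Apply Bayes' rule using the sender's strategy as the likelihood.
P(Right) = 0.1·1 + 0.4·0 + 0.5·1 = 0.6
P(t₁ | Right) = (0.1·1) / 0.6 = 0.1 / 0.6 = 0.166667

0.17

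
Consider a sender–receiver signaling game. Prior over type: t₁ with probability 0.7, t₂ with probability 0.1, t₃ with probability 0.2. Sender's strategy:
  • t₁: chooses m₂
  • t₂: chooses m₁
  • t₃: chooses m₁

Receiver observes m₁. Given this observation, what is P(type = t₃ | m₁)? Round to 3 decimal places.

0.667

Apply Bayes' rule using the sender's strategy as the likelihood.
P(m₁) = 0.7·0 + 0.1·1 + 0.2·1 = 0.3
P(t₃ | m₁) = (0.2·1) / 0.3 = 0.2 / 0.3 = 0.666667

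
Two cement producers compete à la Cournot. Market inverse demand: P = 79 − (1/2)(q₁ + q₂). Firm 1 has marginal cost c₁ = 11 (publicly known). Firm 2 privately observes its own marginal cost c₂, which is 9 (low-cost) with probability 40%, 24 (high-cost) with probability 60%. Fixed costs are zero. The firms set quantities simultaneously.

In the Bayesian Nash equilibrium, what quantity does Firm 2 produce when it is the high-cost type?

30

Type-c best response for Firm 2: q₂(c) = (79 − c) − q₁/2.
Firm 1 maximizes expected profit; its first-order condition is 79 − q₁ − (1/2)E[q₂] − 11 = 0.
Substituting E[q₂] and solving: E[c₂] = 18, so q₁ = (79 − 2·11 + 18)/(3/2) = 50.
q₂(high-cost) = (79 − 24 − (1/2)·50) = 30.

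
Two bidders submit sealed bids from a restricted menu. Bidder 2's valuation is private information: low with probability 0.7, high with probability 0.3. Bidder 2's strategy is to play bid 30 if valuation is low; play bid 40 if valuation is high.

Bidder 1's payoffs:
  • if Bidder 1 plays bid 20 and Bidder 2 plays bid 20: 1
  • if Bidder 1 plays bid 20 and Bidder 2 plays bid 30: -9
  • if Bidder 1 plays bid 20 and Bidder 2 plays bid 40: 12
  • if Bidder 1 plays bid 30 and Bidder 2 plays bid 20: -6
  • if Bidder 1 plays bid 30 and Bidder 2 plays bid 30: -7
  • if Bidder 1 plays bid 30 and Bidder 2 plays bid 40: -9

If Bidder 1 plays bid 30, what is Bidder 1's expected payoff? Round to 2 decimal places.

E[bid 30] = 0.7·(-7) + 0.3·(-9) = (-4.9) + (-2.7) = -7.6

-7.60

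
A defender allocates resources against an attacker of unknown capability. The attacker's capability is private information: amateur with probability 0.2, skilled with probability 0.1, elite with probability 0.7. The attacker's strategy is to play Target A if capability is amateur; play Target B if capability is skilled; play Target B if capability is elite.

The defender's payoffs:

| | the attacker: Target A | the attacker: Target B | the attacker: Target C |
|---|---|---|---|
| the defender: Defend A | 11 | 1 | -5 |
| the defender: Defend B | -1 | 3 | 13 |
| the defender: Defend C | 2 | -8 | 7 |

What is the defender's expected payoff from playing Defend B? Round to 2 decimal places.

2.20

E[Defend B] = 0.2·(-1) + 0.1·3 + 0.7·3 = (-0.2) + 0.3 + 2.1 = 2.2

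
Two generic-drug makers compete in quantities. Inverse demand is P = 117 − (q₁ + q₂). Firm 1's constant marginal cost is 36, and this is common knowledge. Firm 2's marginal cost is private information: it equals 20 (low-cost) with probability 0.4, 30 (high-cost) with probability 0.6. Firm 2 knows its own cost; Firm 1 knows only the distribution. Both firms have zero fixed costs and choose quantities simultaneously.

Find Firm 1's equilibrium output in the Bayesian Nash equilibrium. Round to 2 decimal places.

23.67

Type-c best response for Firm 2: q₂(c) = (117 − c)/2 − q₁/2.
Firm 1 maximizes expected profit; its first-order condition is 117 − 2q₁ − E[q₂] − 36 = 0.
Substituting E[q₂] and solving: E[c₂] = 26, so q₁ = (117 − 2·36 + 26)/3 = 23.6667.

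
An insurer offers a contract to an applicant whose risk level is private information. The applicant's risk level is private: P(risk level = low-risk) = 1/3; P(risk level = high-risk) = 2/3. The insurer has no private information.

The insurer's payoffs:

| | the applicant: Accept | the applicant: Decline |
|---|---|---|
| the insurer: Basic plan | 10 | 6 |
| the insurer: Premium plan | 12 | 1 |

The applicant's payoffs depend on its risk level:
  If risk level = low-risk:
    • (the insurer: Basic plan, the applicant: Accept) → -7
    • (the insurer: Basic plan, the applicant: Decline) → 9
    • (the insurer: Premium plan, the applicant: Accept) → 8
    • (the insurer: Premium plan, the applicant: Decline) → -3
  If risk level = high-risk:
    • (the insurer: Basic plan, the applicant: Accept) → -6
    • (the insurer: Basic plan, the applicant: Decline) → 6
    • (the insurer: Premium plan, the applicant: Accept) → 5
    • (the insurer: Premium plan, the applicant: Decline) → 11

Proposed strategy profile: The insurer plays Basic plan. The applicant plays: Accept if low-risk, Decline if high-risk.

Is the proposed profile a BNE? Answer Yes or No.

No

The insurer plays Basic plan: E[Basic plan] = 1/3·(10) + 2/3·(6) = 22/3; E[Premium plan] = 14/3. Best-responding. ✓
The applicant (risk level low-risk), facing Basic plan: Accept gives -7, Decline gives 9. Proposed Accept is not best — profitable deviation exists. ✗
The applicant (risk level high-risk), facing Basic plan: Accept gives -6, Decline gives 6. Proposed Decline is best. ✓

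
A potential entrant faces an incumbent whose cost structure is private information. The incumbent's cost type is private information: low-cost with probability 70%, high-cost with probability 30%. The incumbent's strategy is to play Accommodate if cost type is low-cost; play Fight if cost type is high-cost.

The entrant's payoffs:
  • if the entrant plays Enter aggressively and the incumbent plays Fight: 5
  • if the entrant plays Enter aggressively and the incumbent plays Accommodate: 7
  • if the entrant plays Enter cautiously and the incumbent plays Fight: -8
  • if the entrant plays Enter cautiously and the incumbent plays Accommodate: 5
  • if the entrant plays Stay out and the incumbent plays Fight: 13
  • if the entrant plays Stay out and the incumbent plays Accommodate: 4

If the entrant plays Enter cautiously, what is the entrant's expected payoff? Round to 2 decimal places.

E[Enter cautiously] = 0.7·5 + 0.3·(-8) = 3.5 + (-2.4) = 1.1

1.10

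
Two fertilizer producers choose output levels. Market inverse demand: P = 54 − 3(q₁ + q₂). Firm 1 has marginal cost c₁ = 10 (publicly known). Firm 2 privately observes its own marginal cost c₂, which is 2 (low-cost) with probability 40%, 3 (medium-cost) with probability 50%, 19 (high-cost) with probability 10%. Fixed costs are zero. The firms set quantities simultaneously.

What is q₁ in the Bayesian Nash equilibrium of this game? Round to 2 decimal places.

Type-c best response for Firm 2: q₂(c) = (54 − c)/6 − q₁/2.
Firm 1 maximizes expected profit; its first-order condition is 54 − 6q₁ − 3E[q₂] − 10 = 0.
Substituting E[q₂] and solving: E[c₂] = 4.2, so q₁ = (54 − 2·10 + 4.2)/9 = 4.24444.

4.24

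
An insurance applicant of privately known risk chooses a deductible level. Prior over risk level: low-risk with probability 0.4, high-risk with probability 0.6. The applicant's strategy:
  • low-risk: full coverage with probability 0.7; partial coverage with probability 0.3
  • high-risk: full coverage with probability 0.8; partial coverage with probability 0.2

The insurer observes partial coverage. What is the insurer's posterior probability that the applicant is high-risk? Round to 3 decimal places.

Apply Bayes' rule using the sender's strategy as the likelihood.
P(partial coverage) = 0.4·0.3 + 0.6·0.2 = 0.24
P(high-risk | partial coverage) = (0.6·0.2) / 0.24 = 0.12 / 0.24 = 0.5

0.500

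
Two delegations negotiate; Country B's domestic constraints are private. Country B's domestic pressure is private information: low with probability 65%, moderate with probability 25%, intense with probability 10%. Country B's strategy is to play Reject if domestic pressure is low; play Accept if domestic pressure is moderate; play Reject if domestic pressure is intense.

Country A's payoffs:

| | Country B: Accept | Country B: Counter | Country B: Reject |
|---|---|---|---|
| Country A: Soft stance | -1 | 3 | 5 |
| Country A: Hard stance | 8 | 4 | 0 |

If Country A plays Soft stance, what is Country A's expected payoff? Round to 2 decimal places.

3.50

E[Soft stance] = 0.65·5 + 0.25·(-1) + 0.1·5 = 3.25 + (-0.25) + 0.5 = 3.5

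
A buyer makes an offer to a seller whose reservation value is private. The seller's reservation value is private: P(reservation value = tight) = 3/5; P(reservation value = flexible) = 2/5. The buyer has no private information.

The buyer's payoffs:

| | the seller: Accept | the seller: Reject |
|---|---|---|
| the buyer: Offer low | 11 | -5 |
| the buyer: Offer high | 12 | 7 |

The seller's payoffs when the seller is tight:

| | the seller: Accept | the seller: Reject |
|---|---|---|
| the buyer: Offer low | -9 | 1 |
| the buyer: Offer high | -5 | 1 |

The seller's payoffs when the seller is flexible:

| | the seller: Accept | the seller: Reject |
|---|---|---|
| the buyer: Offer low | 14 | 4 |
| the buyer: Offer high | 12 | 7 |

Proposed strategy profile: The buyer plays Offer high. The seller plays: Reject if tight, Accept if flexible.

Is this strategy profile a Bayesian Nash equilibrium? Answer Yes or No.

Yes

The buyer plays Offer high: E[Offer high] = 3/5·(7) + 2/5·(12) = 9; E[Offer low] = 7/5. Best-responding. ✓
The seller (reservation value tight), facing Offer high: Accept gives -5, Reject gives 1. Proposed Reject is best. ✓
The seller (reservation value flexible), facing Offer high: Accept gives 12, Reject gives 7. Proposed Accept is best. ✓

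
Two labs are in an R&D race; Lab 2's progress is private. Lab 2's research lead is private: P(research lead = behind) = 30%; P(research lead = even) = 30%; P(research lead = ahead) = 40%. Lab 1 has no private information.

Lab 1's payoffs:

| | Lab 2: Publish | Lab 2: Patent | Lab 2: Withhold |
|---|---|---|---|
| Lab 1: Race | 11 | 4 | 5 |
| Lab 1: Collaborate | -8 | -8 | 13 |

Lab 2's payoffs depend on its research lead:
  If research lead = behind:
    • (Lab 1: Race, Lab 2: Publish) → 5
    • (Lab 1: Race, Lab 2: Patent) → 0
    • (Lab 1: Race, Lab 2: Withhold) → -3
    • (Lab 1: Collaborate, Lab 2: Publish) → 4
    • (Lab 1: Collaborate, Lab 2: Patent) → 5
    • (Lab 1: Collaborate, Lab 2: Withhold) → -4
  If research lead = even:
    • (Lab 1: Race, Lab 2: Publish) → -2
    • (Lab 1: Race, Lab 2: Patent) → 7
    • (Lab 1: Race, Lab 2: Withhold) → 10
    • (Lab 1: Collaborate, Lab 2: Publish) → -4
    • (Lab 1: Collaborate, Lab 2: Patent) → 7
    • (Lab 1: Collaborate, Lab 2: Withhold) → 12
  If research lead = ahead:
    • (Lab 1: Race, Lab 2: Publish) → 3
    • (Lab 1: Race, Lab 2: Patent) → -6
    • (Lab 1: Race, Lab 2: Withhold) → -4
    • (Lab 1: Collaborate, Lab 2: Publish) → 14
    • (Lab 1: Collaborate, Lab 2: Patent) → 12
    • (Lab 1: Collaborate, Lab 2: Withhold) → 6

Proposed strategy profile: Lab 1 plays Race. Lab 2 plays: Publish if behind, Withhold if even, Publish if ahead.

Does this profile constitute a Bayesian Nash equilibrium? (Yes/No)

A profile is a BNE iff every type of every player is best-responding given beliefs about the other side.
Lab 1 plays Race: E[Race] = 0.3·(11) + 0.3·(5) + 0.4·(11) = 9.2; E[Collaborate] = -1.7. Best-responding. ✓
Lab 2 (research lead behind), facing Race: Publish gives 5, Patent gives 0, Withhold gives -3. Proposed Publish is best. ✓
Lab 2 (research lead even), facing Race: Publish gives -2, Patent gives 7, Withhold gives 10. Proposed Withhold is best. ✓
Lab 2 (research lead ahead), facing Race: Publish gives 3, Patent gives -6, Withhold gives -4. Proposed Publish is best. ✓

Yes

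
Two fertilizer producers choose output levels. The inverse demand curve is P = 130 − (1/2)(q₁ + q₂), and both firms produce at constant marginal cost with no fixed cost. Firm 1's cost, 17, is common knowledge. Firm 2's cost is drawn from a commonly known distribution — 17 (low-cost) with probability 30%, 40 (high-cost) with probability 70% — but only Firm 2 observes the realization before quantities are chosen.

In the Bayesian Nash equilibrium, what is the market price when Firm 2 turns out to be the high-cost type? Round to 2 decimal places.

Each type of Firm 2 best-responds to q₁; Firm 1 best-responds to the expected q₂ over Firm 2's types.
Firm 2 with cost c maximizes (130 − (1/2)(q₁+q₂) − c)·q₂, giving q₂(c) = (130 − c − (1/2)q₁).
E[c₂] = 0.3·17 + 0.7·40 = 33.1
Firm 1's FOC against E[q₂] yields q₁ = (130 − 2·17 + E[c₂])/(3/2) = (130 − 34 + 33.1)/(3/2) = 86.0667.
q₂(high-cost) = 46.9667, so P = 130 − (1/2)·(86.0667 + 46.9667) = 63.4833.

63.48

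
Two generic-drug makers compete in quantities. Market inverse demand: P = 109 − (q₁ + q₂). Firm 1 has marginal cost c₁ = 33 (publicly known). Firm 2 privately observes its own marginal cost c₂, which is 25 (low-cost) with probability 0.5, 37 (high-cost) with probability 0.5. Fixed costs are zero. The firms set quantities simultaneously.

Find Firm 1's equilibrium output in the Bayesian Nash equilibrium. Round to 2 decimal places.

Type-c best response for Firm 2: q₂(c) = (109 − c)/2 − q₁/2.
Firm 1 maximizes expected profit; its first-order condition is 109 − 2q₁ − E[q₂] − 33 = 0.
Substituting E[q₂] and solving: E[c₂] = 31, so q₁ = (109 − 2·33 + 31)/3 = 24.6667.

24.67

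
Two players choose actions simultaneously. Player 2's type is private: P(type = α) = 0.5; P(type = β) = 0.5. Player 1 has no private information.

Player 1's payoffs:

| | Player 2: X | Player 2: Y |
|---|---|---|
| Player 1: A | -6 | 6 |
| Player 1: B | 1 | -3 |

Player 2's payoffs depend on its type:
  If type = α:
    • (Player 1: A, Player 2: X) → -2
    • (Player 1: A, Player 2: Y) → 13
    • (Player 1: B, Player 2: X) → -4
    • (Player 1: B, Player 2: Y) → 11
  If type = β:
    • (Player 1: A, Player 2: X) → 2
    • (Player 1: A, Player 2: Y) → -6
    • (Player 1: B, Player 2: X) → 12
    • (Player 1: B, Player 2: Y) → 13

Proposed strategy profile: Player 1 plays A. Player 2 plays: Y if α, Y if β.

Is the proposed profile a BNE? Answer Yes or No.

Player 1 plays A: E[A] = 0.5·(6) + 0.5·(6) = 6; E[B] = -3. Best-responding. ✓
Player 2 (type α), facing A: X gives -2, Y gives 13. Proposed Y is best. ✓
Player 2 (type β), facing A: X gives 2, Y gives -6. Proposed Y is not best — profitable deviation exists. ✗

No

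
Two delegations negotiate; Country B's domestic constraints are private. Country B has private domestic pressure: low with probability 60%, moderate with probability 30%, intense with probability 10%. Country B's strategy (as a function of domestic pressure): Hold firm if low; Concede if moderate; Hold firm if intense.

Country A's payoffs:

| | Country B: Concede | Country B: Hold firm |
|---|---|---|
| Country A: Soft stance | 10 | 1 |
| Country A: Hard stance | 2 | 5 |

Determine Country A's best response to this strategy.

Compute Country A's expected payoff for each action, taking the expectation over Country B's type.
E[Soft stance] = 0.6·(1) + 0.3·(10) + 0.1·(1) = 3.7
E[Hard stance] = 0.6·(5) + 0.3·(2) + 0.1·(5) = 4.1
Best response: Hard stance (4.1 is the largest).

Hard stance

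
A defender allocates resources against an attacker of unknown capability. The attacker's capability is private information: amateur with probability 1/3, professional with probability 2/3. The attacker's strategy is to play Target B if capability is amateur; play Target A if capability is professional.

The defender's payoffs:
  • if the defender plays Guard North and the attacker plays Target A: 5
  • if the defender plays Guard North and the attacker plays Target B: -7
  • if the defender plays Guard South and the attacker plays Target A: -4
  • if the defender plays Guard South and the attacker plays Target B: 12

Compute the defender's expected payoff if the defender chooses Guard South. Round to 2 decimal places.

E[Guard South] = 1/3·12 + 2/3·(-4) = 4 + (-8/3) = 4/3

1.33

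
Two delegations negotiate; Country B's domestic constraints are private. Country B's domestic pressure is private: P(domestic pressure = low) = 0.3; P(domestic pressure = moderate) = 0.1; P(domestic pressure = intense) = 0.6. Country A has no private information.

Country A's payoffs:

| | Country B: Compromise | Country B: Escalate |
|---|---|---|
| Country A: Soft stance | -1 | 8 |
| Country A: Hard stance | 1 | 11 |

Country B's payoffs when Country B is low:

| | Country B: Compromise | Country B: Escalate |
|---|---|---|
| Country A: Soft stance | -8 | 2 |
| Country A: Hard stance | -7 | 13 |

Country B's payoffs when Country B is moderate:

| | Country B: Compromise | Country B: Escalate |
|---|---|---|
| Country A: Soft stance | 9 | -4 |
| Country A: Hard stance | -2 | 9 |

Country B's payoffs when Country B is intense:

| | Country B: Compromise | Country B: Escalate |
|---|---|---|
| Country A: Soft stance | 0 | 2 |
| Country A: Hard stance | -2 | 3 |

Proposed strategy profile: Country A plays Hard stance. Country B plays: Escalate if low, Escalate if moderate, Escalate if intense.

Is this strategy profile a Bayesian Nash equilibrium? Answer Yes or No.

Yes

A profile is a BNE iff every type of every player is best-responding given beliefs about the other side.
Country A plays Hard stance: E[Hard stance] = 0.3·(11) + 0.1·(11) + 0.6·(11) = 11; E[Soft stance] = 8. Best-responding. ✓
Country B (domestic pressure low), facing Hard stance: Compromise gives -7, Escalate gives 13. Proposed Escalate is best. ✓
Country B (domestic pressure moderate), facing Hard stance: Compromise gives -2, Escalate gives 9. Proposed Escalate is best. ✓
Country B (domestic pressure intense), facing Hard stance: Compromise gives -2, Escalate gives 3. Proposed Escalate is best. ✓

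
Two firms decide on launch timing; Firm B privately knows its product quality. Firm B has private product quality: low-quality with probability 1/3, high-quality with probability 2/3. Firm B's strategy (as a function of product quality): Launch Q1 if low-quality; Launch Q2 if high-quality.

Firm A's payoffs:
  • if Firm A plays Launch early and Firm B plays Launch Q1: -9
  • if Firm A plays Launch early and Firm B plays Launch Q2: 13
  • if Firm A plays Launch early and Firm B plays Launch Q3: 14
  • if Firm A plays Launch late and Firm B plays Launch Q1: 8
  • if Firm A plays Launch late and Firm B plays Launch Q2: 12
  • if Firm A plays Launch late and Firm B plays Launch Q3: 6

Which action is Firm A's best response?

Launch late

E[Launch early] = 1/3·(-9) + 2/3·(13) = 17/3
E[Launch late] = 1/3·(8) + 2/3·(12) = 32/3
Best response: Launch late (32/3 is the largest).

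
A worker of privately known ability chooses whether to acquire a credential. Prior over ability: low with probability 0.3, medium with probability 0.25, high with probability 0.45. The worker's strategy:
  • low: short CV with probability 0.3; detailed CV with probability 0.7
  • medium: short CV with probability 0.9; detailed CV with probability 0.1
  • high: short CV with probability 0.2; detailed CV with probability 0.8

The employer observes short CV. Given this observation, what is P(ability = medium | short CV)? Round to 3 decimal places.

0.556

P(short CV) = 0.3·0.3 + 0.25·0.9 + 0.45·0.2 = 0.405
P(medium | short CV) = (0.25·0.9) / 0.405 = 0.225 / 0.405 = 0.555556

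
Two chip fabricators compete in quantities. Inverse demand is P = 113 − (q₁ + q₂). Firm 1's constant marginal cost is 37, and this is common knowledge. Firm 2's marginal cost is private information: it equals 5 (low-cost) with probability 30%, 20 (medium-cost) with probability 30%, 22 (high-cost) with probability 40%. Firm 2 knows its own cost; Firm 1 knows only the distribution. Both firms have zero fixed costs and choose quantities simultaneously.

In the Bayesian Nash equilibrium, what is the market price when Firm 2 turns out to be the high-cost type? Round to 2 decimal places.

58.28

Each type of Firm 2 best-responds to q₁; Firm 1 best-responds to the expected q₂ over Firm 2's types.
Firm 2 with cost c maximizes (113 − (q₁+q₂) − c)·q₂, giving q₂(c) = (113 − c − q₁)/2.
E[c₂] = 0.3·5 + 0.3·20 + 0.4·22 = 16.3
Firm 1's FOC against E[q₂] yields q₁ = (113 − 2·37 + E[c₂])/3 = (113 − 74 + 16.3)/3 = 18.4333.
q₂(high-cost) = 36.2833, so P = 113 − (18.4333 + 36.2833) = 58.2833.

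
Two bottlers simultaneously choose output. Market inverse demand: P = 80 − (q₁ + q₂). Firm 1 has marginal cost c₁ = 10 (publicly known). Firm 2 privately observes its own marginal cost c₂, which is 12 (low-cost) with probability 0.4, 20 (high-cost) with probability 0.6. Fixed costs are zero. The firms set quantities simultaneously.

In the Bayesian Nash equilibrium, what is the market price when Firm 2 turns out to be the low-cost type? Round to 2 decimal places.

Firm 2 with cost c maximizes (80 − (q₁+q₂) − c)·q₂, giving q₂(c) = (80 − c − q₁)/2.
E[c₂] = 0.4·12 + 0.6·20 = 16.8
Firm 1's FOC against E[q₂] yields q₁ = (80 − 2·10 + E[c₂])/3 = (80 − 20 + 16.8)/3 = 25.6.
q₂(low-cost) = 21.2, so P = 80 − (25.6 + 21.2) = 33.2.

33.20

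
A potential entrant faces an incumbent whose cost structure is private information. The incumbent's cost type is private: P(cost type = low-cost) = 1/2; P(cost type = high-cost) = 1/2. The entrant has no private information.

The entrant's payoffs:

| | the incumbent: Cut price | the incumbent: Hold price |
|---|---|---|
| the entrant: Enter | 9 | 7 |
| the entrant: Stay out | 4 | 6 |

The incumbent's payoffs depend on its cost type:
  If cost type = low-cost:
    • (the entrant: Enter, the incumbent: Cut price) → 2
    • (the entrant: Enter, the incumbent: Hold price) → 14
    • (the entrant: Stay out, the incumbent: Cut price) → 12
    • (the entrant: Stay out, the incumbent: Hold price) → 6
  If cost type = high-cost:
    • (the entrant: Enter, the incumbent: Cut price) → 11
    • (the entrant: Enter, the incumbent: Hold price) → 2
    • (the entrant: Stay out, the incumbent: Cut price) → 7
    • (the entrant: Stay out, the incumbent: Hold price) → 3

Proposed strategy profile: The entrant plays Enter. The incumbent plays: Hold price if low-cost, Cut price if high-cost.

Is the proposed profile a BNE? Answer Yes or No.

Yes

A profile is a BNE iff every type of every player is best-responding given beliefs about the other side.
The entrant plays Enter: E[Enter] = 1/2·(7) + 1/2·(9) = 8; E[Stay out] = 5. Best-responding. ✓
The incumbent (cost type low-cost), facing Enter: Cut price gives 2, Hold price gives 14. Proposed Hold price is best. ✓
The incumbent (cost type high-cost), facing Enter: Cut price gives 11, Hold price gives 2. Proposed Cut price is best. ✓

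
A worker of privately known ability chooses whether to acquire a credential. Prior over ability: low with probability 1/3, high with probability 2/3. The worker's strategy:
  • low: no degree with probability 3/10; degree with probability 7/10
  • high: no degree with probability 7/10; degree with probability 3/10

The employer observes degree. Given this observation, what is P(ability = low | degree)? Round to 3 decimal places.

0.538

P(degree) = (1/3)·(7/10) + (2/3)·(3/10) = 13/30
P(low | degree) = ((1/3)·(7/10)) / (13/30) = (7/30) / (13/30) = 7/13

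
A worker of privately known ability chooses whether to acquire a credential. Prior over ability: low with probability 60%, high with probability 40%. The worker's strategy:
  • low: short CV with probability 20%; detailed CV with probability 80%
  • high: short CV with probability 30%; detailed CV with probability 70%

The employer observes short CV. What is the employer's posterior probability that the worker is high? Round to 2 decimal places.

P(short CV) = 0.6·0.2 + 0.4·0.3 = 0.24
P(high | short CV) = (0.4·0.3) / 0.24 = 0.12 / 0.24 = 0.5

0.50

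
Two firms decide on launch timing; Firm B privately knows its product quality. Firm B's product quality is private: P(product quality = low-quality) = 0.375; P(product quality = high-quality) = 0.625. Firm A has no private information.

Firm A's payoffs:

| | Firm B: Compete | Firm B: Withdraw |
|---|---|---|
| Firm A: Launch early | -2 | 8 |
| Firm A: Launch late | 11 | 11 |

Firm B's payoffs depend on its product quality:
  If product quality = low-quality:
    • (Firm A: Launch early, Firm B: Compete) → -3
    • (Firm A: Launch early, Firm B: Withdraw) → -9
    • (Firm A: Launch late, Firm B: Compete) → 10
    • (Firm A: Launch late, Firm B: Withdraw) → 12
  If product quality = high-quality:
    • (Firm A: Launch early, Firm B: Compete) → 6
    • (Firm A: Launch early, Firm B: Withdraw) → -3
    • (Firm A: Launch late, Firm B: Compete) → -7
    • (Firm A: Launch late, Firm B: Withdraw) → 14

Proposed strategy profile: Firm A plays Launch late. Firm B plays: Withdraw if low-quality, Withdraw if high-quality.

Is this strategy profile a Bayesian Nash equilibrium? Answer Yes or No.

A profile is a BNE iff every type of every player is best-responding given beliefs about the other side.
Firm A plays Launch late: E[Launch late] = 0.375·(11) + 0.625·(11) = 11; E[Launch early] = 8. Best-responding. ✓
Firm B (product quality low-quality), facing Launch late: Compete gives 10, Withdraw gives 12. Proposed Withdraw is best. ✓
Firm B (product quality high-quality), facing Launch late: Compete gives -7, Withdraw gives 14. Proposed Withdraw is best. ✓

Yes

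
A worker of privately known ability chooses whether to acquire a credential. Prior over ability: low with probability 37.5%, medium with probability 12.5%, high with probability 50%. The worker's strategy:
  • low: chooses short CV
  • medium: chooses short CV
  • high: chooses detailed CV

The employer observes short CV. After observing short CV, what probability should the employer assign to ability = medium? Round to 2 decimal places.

0.25

Apply Bayes' rule using the sender's strategy as the likelihood.
P(short CV) = 0.375·1 + 0.125·1 + 0.5·0 = 0.5
P(medium | short CV) = (0.125·1) / 0.5 = 0.125 / 0.5 = 0.25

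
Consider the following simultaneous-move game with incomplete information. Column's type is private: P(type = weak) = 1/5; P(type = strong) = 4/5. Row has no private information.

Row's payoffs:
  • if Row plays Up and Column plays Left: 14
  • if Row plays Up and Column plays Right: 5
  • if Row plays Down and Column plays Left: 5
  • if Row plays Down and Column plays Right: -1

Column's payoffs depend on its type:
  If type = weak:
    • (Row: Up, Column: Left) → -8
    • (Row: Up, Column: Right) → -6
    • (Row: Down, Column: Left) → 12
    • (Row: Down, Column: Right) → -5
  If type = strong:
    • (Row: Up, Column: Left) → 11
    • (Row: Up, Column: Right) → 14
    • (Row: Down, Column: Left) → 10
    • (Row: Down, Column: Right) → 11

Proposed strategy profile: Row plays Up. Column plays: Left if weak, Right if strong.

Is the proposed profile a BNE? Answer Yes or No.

No

Row plays Up: E[Up] = 1/5·(14) + 4/5·(5) = 34/5; E[Down] = 1/5. Best-responding. ✓
Column (type weak), facing Up: Left gives -8, Right gives -6. Proposed Left is not best — profitable deviation exists. ✗
Column (type strong), facing Up: Left gives 11, Right gives 14. Proposed Right is best. ✓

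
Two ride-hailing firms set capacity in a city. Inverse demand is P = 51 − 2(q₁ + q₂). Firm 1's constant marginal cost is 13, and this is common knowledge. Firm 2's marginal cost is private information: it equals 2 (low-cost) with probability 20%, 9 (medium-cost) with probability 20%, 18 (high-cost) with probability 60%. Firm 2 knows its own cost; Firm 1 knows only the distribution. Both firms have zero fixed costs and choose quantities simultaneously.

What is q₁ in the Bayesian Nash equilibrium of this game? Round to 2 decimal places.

Firm 2 with cost c maximizes (51 − 2(q₁+q₂) − c)·q₂, giving q₂(c) = (51 − c − 2q₁)/4.
E[c₂] = 0.2·2 + 0.2·9 + 0.6·18 = 13
Firm 1's FOC against E[q₂] yields q₁ = (51 − 2·13 + E[c₂])/6 = (51 − 26 + 13)/6 = 6.33333.

6.33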